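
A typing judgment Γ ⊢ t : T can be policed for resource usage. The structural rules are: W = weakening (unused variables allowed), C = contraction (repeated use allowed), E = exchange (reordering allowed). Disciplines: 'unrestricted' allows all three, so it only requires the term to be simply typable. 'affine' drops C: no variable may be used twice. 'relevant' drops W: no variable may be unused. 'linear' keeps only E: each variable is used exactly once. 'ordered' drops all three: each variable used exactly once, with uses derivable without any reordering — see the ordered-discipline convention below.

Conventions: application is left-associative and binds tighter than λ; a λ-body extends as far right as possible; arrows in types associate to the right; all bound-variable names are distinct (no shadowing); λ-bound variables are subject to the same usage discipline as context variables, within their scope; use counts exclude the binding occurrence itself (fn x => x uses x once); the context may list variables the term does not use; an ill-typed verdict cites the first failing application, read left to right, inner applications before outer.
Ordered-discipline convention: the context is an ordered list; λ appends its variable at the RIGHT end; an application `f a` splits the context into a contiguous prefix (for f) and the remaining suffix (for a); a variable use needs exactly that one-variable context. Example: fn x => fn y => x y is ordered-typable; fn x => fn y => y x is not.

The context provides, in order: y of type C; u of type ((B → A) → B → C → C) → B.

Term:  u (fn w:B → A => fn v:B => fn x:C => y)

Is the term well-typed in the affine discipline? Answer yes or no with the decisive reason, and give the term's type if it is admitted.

yes — y, u, w, v, x: no repeats, contraction unneeded; term : B
variable uses: y=1; u=1; w (bound)=0; v (bound)=0; x (bound)=0
order of uses: u, y
typing: well-typed at B
all disciplines: ordered ✗; linear ✗; affine ✓; relevant ✗; unrestricted ✓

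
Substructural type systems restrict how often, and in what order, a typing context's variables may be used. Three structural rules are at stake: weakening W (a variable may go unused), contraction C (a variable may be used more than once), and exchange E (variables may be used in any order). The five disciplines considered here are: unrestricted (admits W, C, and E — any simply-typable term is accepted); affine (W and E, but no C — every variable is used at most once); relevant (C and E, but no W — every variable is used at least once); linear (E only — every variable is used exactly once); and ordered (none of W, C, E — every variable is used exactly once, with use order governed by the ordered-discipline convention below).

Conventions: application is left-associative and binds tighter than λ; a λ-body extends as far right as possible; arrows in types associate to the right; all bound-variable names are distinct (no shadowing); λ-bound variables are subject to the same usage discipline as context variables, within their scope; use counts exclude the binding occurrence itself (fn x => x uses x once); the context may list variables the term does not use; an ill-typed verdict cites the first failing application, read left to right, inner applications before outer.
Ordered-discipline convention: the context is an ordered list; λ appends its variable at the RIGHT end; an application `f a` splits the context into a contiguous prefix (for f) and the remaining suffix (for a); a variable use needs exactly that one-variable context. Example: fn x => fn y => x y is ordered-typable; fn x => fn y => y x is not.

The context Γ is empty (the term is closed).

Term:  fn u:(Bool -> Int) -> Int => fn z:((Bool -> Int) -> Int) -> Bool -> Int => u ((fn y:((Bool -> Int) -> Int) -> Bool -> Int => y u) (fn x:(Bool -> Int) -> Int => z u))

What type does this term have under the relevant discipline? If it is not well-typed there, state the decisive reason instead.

not well-typed under relevant — needs weakening: x unused
variable uses: u (bound)=3, z (bound)=1, y (bound)=1, x (bound)=0
left-to-right use order: u, y, u, z, u
typing: well-typed — term : ((Bool -> Int) -> Int) -> (((Bool -> Int) -> Int) -> Bool -> Int) -> Int
all disciplines: ordered ✗; linear ✗; affine ✗; relevant ✗; unrestricted ✓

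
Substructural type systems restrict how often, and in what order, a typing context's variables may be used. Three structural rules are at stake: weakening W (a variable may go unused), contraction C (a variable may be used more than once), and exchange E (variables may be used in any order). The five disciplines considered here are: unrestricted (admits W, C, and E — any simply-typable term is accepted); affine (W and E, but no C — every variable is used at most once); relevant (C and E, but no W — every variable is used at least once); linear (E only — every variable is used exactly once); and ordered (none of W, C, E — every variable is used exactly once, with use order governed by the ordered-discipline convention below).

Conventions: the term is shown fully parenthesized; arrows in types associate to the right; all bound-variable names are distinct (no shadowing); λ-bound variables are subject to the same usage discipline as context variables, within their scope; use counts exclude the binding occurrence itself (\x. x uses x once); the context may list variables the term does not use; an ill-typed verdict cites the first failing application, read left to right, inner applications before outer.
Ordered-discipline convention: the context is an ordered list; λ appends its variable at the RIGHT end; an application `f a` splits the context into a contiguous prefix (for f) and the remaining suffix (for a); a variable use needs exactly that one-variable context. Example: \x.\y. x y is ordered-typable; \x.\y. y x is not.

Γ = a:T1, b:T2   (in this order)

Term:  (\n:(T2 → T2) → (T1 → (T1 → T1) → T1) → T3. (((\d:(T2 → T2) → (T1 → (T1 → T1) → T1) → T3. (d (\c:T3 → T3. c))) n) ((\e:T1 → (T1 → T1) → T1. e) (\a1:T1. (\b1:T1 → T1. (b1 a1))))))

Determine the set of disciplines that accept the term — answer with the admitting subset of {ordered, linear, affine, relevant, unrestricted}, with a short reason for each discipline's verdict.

admitted in: none
variable uses: a=0, b=0, n (bound)=1, d (bound)=1, c (bound)=1, e (bound)=1, a1 (bound)=1, b1 (bound)=1
left-to-right use order: d, c, n, e, b1, a1
typing: ill-typed: argument of type (T3 → T3) → T3 → T3 where T2 → T2 is required
ordered: ✗, not simply typable
linear: ✗, fails simple typing
affine: ✗, a type mismatch blocks all five
relevant: ✗, the type mismatch rejects it
unrestricted: ✗, not simply typable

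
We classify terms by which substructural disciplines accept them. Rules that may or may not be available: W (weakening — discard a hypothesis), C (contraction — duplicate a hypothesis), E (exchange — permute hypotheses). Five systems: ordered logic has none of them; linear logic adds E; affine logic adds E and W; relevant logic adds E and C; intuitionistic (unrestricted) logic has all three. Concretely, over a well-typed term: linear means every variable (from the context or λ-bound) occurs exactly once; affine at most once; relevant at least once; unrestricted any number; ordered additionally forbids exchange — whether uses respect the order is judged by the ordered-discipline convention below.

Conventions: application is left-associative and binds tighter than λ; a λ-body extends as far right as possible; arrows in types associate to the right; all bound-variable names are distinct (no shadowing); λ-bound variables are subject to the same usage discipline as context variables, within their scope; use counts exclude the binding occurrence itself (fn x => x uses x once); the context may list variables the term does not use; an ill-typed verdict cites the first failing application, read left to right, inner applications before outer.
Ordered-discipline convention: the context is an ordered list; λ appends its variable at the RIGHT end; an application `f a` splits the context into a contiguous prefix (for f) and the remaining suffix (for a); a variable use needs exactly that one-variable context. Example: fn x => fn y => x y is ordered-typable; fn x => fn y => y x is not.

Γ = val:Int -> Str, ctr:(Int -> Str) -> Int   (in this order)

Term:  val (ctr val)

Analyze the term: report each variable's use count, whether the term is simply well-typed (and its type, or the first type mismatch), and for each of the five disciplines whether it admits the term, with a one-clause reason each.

use counts: val ×2; ctr ×1
uses in reading order: val, ctr, val
typing: ✓ — Str
ordered: ✗ — uses contraction: val ×2
linear: ✗ — uses contraction: val ×2
affine: ✗ — uses contraction: val ×2
relevant: ✓ — at least one use each (val, ctr)
unrestricted: ✓ — simply typable at Str; W, C, E all held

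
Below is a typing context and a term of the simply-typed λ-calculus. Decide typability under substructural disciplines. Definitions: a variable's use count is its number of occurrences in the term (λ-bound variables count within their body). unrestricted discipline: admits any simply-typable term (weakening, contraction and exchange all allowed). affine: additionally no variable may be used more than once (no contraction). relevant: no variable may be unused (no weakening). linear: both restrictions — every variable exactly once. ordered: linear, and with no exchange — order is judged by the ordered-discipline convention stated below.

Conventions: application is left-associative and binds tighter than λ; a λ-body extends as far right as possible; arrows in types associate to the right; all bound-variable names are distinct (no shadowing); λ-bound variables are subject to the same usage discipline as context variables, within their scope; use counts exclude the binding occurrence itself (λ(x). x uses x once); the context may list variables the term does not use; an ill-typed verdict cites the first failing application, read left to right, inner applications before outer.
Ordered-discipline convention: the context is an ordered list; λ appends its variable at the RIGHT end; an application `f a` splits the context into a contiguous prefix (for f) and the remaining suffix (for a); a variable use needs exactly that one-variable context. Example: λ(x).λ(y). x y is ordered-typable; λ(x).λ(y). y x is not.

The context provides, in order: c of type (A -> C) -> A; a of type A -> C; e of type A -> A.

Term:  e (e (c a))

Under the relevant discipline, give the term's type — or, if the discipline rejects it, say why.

term : A
usage: c: 1; a: 1; e: 2
use order (left to right): e, e, c, a
typing: ✓ — A
across the five disciplines: ordered ✗; linear ✗; affine ✗; relevant ✓; unrestricted ✓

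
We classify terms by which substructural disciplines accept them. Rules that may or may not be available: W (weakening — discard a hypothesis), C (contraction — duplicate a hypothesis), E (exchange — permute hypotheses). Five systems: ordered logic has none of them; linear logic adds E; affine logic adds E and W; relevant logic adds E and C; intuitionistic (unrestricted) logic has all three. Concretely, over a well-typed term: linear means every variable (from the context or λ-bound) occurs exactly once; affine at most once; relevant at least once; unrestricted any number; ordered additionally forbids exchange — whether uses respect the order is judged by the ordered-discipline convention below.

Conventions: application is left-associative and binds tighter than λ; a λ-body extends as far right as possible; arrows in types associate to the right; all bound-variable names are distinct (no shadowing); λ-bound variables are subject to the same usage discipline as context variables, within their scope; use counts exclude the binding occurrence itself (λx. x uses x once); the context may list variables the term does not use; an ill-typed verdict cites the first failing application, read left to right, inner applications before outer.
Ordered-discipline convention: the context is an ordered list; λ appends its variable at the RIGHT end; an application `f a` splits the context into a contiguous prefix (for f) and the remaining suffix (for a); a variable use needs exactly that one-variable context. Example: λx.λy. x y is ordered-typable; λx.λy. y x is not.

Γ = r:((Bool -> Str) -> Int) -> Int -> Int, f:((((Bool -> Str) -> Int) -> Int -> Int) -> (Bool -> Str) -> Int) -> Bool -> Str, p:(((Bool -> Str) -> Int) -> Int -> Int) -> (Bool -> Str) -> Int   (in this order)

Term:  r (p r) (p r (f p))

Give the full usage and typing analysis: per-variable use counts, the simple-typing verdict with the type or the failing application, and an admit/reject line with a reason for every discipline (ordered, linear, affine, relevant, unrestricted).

usage: r: 3, f: 1, p: 3
order of uses: r, p, r, p, r, f, p
typing: well-typed at Int
ordered: ✗ — repeated use of r ×3, p ×3
linear: ✗ — repeated use of r ×3, p ×3
affine: ✗ — repeated use of r ×3, p ×3
relevant: ✓ — none of r, f, p goes unused
unrestricted: ✓ — well-typed at Int; no restrictions here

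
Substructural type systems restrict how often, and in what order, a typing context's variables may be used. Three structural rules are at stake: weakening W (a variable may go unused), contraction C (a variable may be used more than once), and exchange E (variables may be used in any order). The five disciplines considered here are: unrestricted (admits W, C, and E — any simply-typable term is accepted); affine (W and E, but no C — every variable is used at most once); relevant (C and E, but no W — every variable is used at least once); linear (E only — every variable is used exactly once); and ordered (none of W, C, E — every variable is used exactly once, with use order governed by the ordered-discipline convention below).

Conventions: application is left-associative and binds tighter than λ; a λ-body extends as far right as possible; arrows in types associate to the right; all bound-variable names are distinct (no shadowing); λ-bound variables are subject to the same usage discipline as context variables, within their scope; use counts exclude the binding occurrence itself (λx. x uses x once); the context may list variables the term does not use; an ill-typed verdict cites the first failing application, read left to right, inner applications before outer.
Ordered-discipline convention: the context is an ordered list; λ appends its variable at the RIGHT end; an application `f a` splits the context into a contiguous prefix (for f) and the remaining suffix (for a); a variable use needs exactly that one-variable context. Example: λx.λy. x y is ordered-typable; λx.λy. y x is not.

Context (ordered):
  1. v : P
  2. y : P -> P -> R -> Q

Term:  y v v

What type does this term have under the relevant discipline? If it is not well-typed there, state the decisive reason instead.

term : R -> Q
usage: v: 2; y: 1
left-to-right use order: y, v, v
typing: the term checks, with type R -> Q
all disciplines: ordered ✗ | linear ✗ | affine ✗ | relevant ✓ | unrestricted ✓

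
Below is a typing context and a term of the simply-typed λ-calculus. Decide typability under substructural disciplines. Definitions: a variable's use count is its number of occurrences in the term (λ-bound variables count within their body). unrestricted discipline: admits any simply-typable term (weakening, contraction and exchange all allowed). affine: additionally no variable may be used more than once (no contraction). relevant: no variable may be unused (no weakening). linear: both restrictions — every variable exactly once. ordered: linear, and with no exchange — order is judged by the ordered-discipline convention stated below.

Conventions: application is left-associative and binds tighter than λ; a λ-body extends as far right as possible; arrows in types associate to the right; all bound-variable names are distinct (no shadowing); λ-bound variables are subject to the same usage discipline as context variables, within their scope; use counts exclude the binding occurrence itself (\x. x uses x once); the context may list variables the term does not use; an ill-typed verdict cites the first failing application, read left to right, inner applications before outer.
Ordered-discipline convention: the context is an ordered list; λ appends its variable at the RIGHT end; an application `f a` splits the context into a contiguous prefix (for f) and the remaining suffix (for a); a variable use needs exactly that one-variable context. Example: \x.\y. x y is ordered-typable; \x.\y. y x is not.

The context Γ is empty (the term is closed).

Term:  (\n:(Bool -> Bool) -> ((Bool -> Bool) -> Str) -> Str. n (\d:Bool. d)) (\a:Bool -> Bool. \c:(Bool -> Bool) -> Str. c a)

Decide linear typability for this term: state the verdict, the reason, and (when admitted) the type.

yes — single use per variable (n, d, a, c); term : ((Bool -> Bool) -> Str) -> Str
counts: n (bound): 1×, d (bound): 1×, a (bound): 1×, c (bound): 1×
use order (left to right): n, d, c, a
typing: well-typed — term : ((Bool -> Bool) -> Str) -> Str
summary: ordered ✗ | linear ✓ | affine ✓ | relevant ✓ | unrestricted ✓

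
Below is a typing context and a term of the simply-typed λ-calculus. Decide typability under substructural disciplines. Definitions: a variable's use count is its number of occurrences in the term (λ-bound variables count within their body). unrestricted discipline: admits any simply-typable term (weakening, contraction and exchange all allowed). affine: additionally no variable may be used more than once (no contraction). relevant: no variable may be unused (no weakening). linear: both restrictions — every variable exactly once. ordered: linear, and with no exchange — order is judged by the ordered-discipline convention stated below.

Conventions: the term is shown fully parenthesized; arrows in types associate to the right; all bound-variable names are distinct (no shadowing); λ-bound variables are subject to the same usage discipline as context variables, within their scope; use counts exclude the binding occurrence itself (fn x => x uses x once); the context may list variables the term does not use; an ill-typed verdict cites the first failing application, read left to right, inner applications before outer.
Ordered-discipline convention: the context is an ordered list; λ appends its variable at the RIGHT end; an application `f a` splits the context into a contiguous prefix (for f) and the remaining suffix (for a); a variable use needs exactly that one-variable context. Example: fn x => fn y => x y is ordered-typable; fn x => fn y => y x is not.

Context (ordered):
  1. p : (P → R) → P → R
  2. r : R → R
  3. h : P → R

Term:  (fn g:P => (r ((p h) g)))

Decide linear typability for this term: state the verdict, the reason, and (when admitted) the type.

yes — each of p, r, h, g used exactly once; term : P → R
variable uses: p=1, r=1, h=1, g [bound]=1
left-to-right use order: r, p, h, g
typing: well-typed — term : P → R
summary: ordered ✗, linear ✓, affine ✓, relevant ✓, unrestricted ✓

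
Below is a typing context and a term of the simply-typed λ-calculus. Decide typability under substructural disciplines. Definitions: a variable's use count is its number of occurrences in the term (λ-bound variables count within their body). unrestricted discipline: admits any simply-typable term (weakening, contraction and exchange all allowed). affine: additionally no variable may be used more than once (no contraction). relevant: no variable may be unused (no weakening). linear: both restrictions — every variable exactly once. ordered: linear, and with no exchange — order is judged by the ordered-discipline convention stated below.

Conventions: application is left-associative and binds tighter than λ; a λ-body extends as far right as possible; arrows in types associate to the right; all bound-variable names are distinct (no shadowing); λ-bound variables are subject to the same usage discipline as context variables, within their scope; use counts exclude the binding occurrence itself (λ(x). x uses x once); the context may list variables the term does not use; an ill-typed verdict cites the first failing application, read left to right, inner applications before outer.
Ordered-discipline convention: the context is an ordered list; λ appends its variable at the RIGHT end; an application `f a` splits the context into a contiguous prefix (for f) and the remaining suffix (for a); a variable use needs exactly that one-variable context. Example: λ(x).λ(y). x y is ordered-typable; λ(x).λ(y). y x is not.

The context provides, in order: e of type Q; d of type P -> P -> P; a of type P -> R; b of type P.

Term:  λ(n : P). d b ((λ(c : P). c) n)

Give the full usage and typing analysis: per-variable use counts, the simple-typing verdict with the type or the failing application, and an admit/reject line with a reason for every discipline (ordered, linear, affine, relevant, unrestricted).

counts: e ×0; d ×1; a ×0; b ×1; n (bound) ×1; c (bound) ×1
order of uses: d, b, c, n
typing: well-typed — term : P -> P
ordered: ✗, needs weakening: e, a unused
linear: ✗, needs weakening: e, a unused
affine: ✓, at most one use each (e, d, a, b, n, c)
relevant: ✗, needs weakening: e, a unused
unrestricted: ✓, simply typable at P -> P; W, C, E all held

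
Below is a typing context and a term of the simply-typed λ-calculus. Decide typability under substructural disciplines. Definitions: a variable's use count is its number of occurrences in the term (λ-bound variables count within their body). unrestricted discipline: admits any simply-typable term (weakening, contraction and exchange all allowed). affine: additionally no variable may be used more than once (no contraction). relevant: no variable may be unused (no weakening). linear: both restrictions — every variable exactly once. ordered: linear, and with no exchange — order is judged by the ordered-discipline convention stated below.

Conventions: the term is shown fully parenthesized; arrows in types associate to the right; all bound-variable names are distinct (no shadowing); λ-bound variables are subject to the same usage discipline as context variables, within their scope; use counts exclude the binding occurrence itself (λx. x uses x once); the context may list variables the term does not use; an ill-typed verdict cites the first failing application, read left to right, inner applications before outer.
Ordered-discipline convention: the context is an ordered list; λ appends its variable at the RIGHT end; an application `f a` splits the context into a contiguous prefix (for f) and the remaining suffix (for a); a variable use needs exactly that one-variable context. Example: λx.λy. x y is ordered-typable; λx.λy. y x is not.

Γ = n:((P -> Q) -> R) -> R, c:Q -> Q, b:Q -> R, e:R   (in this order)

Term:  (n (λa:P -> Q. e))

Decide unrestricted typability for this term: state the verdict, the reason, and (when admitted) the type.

yes — simply typable at R; W, C, E all held; term : R
variable uses: n ×1; c ×0; b ×0; e ×1; a (bound) ×0
order of uses: n, e
typing: the term checks, with type R
across the five disciplines: ordered ✗; linear ✗; affine ✓; relevant ✗; unrestricted ✓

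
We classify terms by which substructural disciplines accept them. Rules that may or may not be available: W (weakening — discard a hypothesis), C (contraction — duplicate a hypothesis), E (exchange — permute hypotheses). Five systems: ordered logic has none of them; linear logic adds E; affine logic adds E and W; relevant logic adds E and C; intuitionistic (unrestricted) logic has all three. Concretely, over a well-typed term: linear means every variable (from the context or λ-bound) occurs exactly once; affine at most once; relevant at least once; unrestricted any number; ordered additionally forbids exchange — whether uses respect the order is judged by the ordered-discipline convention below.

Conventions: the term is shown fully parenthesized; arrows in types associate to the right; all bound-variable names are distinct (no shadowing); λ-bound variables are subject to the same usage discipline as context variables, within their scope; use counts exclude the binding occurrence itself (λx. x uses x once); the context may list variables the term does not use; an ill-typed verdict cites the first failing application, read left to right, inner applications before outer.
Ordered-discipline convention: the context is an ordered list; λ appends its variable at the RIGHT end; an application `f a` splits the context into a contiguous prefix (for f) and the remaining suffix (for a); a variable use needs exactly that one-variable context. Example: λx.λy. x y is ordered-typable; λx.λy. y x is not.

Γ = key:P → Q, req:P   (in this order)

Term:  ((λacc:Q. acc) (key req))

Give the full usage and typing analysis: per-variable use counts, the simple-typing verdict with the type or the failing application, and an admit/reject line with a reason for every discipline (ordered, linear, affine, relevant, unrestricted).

use counts: key: 1, req: 1, acc [bound]: 1
left-to-right use order: acc, key, req
typing: well-typed at Q
ordered: ✓, key, req, acc once each; derivable with no W/C/E
linear: ✓, key, req, acc: one use apiece
affine: ✓, no duplicate uses among key, req, acc
relevant: ✓, none of key, req, acc goes unused
unrestricted: ✓, typability at Q is all that's needed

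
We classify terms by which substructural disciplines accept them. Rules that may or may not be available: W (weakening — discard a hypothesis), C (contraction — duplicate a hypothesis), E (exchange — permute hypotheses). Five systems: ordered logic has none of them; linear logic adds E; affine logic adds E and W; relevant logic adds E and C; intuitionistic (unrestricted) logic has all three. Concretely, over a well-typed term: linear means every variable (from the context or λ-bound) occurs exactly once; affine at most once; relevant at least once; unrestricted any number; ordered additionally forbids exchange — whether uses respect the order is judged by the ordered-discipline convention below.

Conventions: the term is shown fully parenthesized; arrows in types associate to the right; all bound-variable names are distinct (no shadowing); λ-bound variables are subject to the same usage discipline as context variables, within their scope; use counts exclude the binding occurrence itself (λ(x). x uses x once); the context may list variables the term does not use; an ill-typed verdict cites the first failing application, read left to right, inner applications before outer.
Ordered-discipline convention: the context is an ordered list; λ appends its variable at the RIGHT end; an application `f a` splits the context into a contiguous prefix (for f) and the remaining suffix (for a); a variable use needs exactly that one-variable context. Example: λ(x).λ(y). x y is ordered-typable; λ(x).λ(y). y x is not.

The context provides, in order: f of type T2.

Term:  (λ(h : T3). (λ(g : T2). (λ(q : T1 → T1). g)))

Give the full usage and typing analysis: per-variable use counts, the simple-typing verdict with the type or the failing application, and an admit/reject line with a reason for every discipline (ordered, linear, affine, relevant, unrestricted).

counts: f: 0, h [bound]: 0, g [bound]: 1, q [bound]: 0
order of uses: g
typing: ✓ — T3 → T2 → (T1 → T1) → T2
ordered ✗ (unused: f, h, q — weakening required)
linear ✗ (unused: f, h, q — weakening required)
affine ✓ (at most one use each (f, h, g, q))
relevant ✗ (unused: f, h, q — weakening required)
unrestricted ✓ (typability at T3 → T2 → (T1 → T1) → T2 is all that's needed)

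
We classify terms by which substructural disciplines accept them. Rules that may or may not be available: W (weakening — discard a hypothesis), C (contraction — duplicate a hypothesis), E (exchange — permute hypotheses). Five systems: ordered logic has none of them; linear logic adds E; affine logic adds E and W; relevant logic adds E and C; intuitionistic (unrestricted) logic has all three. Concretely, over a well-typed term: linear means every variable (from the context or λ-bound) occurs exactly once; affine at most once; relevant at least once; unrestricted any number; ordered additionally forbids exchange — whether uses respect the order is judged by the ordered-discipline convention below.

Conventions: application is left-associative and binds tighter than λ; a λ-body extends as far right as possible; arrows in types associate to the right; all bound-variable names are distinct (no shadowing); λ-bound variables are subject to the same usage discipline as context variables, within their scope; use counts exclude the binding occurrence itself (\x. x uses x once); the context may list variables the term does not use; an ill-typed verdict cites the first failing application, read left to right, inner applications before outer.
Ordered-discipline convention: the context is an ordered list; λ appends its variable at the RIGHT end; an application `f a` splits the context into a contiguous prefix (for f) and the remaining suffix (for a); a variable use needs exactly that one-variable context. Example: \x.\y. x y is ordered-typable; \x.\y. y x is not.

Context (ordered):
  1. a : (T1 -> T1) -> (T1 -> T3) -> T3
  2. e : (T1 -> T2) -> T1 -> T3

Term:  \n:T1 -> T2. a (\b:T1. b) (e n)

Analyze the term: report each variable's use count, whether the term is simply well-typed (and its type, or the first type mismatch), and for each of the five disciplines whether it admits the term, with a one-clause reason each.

variable uses: a=1; e=1; n [bound]=1; b [bound]=1
use order (left to right): a, b, e, n
typing: the term checks, with type (T1 -> T2) -> T3
ordered ✓ (a, e, n, b once each; derivable with no W/C/E)
linear ✓ (single use per variable (a, e, n, b))
affine ✓ (none of a, e, n, b used more than once)
relevant ✓ (none of a, e, n, b goes unused)
unrestricted ✓ (type-checks ((T1 -> T2) -> T3) and nothing is barred)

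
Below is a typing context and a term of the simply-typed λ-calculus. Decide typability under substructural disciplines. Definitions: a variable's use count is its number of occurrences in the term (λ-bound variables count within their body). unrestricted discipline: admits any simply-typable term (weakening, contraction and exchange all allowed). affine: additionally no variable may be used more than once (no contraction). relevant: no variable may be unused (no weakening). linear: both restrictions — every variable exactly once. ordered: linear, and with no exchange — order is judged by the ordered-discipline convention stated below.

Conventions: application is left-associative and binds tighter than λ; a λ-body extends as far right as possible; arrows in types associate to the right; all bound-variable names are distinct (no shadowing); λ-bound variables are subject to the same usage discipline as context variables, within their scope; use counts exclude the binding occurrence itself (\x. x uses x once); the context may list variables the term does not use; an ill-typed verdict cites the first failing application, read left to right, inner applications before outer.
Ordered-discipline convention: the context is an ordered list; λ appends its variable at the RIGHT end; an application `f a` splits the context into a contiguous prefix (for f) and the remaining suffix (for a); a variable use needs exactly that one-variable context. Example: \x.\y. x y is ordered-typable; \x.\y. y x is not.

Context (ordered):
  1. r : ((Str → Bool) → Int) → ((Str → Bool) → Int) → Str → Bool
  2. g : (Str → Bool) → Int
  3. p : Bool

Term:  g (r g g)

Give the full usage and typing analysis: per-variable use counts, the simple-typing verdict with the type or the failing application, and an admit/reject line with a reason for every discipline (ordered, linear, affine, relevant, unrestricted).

counts: r ×1, g ×3, p ×0
order of uses: g, r, g, g
typing: ✓ — Int
ordered ✗ (needs contraction — g ×3; p never used (weakening))
linear ✗ (needs contraction — g ×3; p never used (weakening))
affine ✗ (needs contraction — g ×3)
relevant ✗ (p never used (weakening))
unrestricted ✓ (type-checks (Int) and nothing is barred)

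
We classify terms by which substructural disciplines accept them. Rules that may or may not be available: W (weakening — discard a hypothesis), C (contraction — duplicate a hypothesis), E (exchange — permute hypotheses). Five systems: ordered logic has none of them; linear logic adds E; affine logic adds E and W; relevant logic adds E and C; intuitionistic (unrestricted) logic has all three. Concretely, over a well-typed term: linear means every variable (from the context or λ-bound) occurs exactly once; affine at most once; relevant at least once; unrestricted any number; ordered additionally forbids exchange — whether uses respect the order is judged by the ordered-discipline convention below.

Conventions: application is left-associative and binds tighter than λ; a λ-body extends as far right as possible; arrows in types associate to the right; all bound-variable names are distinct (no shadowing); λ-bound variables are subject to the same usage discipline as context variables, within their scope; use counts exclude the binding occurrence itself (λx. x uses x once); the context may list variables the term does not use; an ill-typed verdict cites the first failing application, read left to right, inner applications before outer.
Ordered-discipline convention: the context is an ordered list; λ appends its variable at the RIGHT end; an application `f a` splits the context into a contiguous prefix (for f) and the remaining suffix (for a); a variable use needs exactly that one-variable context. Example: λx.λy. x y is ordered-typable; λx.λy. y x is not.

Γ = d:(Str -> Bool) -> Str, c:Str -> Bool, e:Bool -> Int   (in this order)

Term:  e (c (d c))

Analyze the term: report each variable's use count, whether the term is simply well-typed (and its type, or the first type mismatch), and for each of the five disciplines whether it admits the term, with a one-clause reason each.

use counts: d: 1×, c: 2×, e: 1×
left-to-right use order: e, c, d, c
typing: ✓ — Int
ordered: ✗, c ×2 used more than once (contraction)
linear: ✗, c ×2 used more than once (contraction)
affine: ✗, c ×2 used more than once (contraction)
relevant: ✓, d, c, e: all used, weakening unneeded
unrestricted: ✓, type-checks (Int) and nothing is barred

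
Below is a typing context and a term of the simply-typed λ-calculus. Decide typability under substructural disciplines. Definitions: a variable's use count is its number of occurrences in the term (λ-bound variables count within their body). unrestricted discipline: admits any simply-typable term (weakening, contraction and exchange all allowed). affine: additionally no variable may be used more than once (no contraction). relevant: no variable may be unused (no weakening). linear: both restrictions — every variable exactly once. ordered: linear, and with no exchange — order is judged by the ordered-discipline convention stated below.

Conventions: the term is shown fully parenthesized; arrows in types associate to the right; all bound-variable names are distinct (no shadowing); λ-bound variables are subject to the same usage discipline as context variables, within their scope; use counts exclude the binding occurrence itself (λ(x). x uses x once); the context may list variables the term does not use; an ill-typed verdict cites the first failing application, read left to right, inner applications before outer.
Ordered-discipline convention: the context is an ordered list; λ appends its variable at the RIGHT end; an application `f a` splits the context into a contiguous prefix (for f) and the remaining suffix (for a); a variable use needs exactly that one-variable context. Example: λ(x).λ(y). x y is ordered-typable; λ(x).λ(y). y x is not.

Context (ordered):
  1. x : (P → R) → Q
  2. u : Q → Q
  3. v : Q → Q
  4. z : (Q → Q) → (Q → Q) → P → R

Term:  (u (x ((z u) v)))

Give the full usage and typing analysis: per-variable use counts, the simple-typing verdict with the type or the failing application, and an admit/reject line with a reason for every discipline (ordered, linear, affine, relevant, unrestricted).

variable uses: x ×1; u ×2; v ×1; z ×1
left-to-right use order: u, x, z, u, v
typing: well-typed at Q
ordered: ✗, uses contraction: u ×2
linear: ✗, uses contraction: u ×2
affine: ✗, uses contraction: u ×2
relevant: ✓, at least one use each (x, u, v, z)
unrestricted: ✓, well-typed at Q; no restrictions here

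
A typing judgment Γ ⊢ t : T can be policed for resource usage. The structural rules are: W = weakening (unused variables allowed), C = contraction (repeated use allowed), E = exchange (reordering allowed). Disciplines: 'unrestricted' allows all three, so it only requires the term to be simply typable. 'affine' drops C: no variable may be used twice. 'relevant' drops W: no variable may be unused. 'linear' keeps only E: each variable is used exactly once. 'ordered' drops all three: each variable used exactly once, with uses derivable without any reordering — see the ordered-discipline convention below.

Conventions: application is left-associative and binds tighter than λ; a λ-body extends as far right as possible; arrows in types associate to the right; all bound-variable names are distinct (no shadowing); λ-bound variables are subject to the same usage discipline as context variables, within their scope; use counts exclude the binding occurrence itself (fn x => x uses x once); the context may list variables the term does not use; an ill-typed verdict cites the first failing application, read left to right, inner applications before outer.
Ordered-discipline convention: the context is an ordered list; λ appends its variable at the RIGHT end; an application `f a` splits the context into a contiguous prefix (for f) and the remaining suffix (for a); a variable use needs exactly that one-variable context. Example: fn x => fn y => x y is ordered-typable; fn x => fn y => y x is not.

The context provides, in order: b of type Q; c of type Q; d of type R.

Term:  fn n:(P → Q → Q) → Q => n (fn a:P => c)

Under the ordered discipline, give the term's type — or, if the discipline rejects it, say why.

not well-typed under ordered — fails simple typing
counts: b=0, c=1, d=0, n (λ-bound)=1, a (λ-bound)=0
order of uses: n, c
typing: ill-typed: an application expects P → Q → Q but receives P → Q
across the five disciplines: ordered ✗, linear ✗, affine ✗, relevant ✗, unrestricted ✗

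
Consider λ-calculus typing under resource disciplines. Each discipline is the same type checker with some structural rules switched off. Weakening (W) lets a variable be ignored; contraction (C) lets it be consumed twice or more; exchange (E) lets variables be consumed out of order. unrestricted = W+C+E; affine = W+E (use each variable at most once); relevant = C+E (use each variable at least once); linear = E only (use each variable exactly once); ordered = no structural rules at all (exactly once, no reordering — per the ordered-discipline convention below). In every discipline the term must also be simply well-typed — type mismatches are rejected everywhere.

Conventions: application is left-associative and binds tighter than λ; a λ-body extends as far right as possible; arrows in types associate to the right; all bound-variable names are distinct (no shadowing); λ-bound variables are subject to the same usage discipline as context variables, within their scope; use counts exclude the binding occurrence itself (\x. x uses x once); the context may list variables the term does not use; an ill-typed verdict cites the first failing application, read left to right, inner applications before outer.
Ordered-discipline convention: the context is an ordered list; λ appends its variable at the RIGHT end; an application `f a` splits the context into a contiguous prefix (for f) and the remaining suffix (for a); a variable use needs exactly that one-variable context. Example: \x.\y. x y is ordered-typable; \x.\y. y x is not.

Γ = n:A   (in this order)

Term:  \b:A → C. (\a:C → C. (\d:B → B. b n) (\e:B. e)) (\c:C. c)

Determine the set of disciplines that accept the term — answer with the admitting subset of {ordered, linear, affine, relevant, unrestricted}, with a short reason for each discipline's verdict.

admitting disciplines: affine, unrestricted
use counts: n: 1×; b (λ-bound): 1×; a (λ-bound): 0×; d (λ-bound): 0×; e (λ-bound): 1×; c (λ-bound): 1×
uses in reading order: b, n, e, c
typing: ✓ — (A → C) → C
ordered: ✗ — needs weakening: a, d unused
linear: ✗ — needs weakening: a, d unused
affine: ✓ — no duplicate uses among n, b, a, d, e, c
relevant: ✗ — needs weakening: a, d unused
unrestricted: ✓ — typability at (A → C) → C is all that's needed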